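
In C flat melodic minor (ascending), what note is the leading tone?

Bb

The Cb melodic minor (ascending) scale runs Cb Db Ebb Fb Gb Ab Bb.
Degree 7 is Bb.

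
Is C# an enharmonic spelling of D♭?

C# is pitch class 1; Db is pitch class 1.
All spellings map to pitch class 1, so they are enharmonically equivalent.

Yes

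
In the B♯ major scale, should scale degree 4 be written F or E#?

Each scale degree takes a distinct letter name. Degree 4 of a scale on B must use the letter E.
E# and F are enharmonically the same pitch, but only E# uses the letter E, so it is the correct spelling here.

E#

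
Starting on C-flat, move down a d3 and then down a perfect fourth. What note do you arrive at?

E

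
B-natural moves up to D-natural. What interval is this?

Counting letters B–C–D gives a third.
B→D = 3 semitones, 1 narrower than the major third (4), so minor.

minor third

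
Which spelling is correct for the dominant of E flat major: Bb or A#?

Bb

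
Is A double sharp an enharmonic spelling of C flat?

A## is pitch class 11; Cb is pitch class 11.
All spellings map to pitch class 11, so they are enharmonically equivalent.

Yes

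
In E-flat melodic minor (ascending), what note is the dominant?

Bb

The Eb melodic minor (ascending) scale runs Eb F Gb Ab Bb C D.
Degree 5 is Bb.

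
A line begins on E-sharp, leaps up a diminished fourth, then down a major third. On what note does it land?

F

A diminished fourth up from E# is A (letter A, 4 semitones up).
A major third down from A is F (letter F, 4 semitones down).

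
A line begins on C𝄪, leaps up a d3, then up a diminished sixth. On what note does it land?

A diminished third up from C## is E (letter E, 2 semitones up).
A diminished sixth up from E is Cb (letter C, 7 semitones up).

Cb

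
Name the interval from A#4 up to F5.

diminished sixth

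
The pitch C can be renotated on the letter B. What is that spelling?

Plain B sits 1 semitone below C, so on the letter B the same pitch needs a sharp: B#.

B#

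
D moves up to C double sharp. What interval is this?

Counting letters D–E–F–G–A–B–C gives a seventh.
D→C## = 12 semitones, 1 wider than the major seventh (11), so augmented.

augmented seventh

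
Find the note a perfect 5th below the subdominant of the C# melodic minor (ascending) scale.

The subdominant of C# melodic minor (ascending) is F#.
A perfect fifth (7 semitones) below F# lands on the letter B, giving B.

B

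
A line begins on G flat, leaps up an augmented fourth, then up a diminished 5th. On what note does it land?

Gb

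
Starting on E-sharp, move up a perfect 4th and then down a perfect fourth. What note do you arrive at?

E#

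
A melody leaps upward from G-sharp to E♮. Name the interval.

The letter names run G→E, a span of 5 letter steps, so the interval is some kind of sixth.
G# to E is 8 semitones. A major sixth is 9, so 8 makes it minor.

minor sixth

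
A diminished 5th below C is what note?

F#

A fifth below C lands on the letter F.
A diminished fifth spans 6 semitones, so C moves to pitch class 6. On the letter F that is F#.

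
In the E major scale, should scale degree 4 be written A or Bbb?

Each scale degree takes a distinct letter name. Degree 4 of a scale on E must use the letter A.
A and Bbb are enharmonically the same pitch, but only A uses the letter A, so it is the correct spelling here.

A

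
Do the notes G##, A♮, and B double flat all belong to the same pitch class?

Yes

G## is pitch class 9; A is pitch class 9; Bbb is pitch class 9.
All spellings map to pitch class 9, so they are enharmonically equivalent.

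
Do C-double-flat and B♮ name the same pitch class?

Two spellings are enharmonically equivalent only if they share a pitch class.
Here Cbb → 10, B → 11; 10 ≠ 11, so they are not.

No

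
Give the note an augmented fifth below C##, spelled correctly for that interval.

F#

A fifth below C lands on the letter F.
An augmented fifth spans 8 semitones, so C## moves to pitch class 6. On the letter F that is F#.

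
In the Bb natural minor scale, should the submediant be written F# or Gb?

Each scale degree takes a distinct letter name. Degree 6 of a scale on B must use the letter G.
Gb and F# are enharmonically the same pitch, but only Gb uses the letter G, so it is the correct spelling here.

Gb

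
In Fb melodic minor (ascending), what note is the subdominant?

Bbb

Degree 4 takes the letter 3 steps above F, which is B.
In melodic minor (ascending), degree 4 sits 5 semitones above the tonic. Fb + 5 semitones is pitch class 9, spelled on B as Bbb.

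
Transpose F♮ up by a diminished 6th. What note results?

A sixth above F lands on the letter D.
A diminished sixth spans 7 semitones, so F moves to pitch class 0. On the letter D that is Dbb.

Dbb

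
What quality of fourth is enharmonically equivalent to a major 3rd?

diminished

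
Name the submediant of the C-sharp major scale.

The C# major scale runs C# D# E# F# G# A# B#.
Degree 6 is A#.

A#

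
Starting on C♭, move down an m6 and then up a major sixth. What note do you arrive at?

C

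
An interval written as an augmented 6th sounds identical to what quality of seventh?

minor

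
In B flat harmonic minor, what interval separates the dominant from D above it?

The dominant of Bb harmonic minor is F.
F up to D: letters F→D make it a sixth; 9 semitones makes it major.

major sixth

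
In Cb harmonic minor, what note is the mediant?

Degree 3 takes the letter 2 steps above C, which is E.
In harmonic minor, degree 3 sits 3 semitones above the tonic. Cb + 3 semitones is pitch class 2, spelled on E as Ebb.

Ebb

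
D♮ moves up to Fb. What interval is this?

The letter names run D→F, a span of 2 letter steps, so the interval is some kind of third.
D to Fb is 2 semitones. A major third is 4, so 2 makes it diminished.

diminished third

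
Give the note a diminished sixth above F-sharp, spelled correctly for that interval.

A sixth above F lands on the letter D.
A diminished sixth spans 7 semitones, so F# moves to pitch class 1. On the letter D that is Db.

Db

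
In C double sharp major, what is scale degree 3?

E##

The C## major scale runs C## D## E## F## G## A## B##.
Degree 3 is E##.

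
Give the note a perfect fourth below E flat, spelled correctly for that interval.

A fourth below E lands on the letter B.
A perfect fourth spans 5 semitones, so Eb moves to pitch class 10. On the letter B that is Bb.

Bb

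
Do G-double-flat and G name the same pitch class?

No

Two spellings are enharmonically equivalent only if they share a pitch class.
Here Gbb → 5, G → 7; 5 ≠ 7, so they are not.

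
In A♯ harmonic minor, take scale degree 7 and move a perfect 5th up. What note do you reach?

Scale degree 7 of A# harmonic minor is G##.
A perfect fifth (7 semitones) above G## lands on the letter D, giving D##.

D##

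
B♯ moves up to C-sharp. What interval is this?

minor second

The letter names run B→C, a span of 1 letter step, so the interval is some kind of second.
B# to C# is 1 semitone. A major second is 2, so 1 makes it minor.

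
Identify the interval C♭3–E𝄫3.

Counting letters C–D–E gives a third.
Cb→Ebb = 3 semitones, 1 narrower than the major third (4), so minor.

minor third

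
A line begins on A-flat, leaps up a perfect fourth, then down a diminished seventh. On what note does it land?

E

A perfect fourth up from Ab is Db (letter D, 5 semitones up).
A diminished seventh down from Db is E (letter E, 9 semitones down).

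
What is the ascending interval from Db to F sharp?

The letter names run D→F, a span of 2 letter steps, so the interval is some kind of third.
Db to F# is 5 semitones. A major third is 4, so 5 makes it augmented.

augmented third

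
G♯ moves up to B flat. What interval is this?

The letter names run G→B, a span of 2 letter steps, so the interval is some kind of third.
G# to Bb is 2 semitones. A major third is 4, so 2 makes it diminished.

diminished third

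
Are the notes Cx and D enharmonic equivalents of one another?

C## is pitch class 2; D is pitch class 2.
All spellings map to pitch class 2, so they are enharmonically equivalent.

Yes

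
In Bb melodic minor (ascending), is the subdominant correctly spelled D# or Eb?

Each scale degree takes a distinct letter name. Degree 4 of a scale on B must use the letter E.
Eb and D# are enharmonically the same pitch, but only Eb uses the letter E, so it is the correct spelling here.

Eb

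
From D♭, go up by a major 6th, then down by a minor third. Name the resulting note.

G

A major sixth up from Db is Bb (letter B, 9 semitones up).
A minor third down from Bb is G (letter G, 3 semitones down).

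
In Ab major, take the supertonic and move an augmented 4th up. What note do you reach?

The supertonic of Ab major is Bb.
An augmented fourth (6 semitones) above Bb lands on the letter E, giving E.

E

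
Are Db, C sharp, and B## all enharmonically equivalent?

Db = pitch class 1 and C# = pitch class 1 and B## = pitch class 1 — the same pitch class, so they are enharmonic equivalents.

Yes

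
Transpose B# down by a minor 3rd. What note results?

G##

B down a major third is G, so the target letter is G.
From B#, a minor third is 3 semitones down: G##.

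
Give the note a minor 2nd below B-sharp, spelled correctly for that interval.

A##

B down a major second is A, so the target letter is A.
From B#, a minor second is 1 semitone down: A##.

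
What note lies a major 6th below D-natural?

D down a major sixth is F, so the target letter is F.
From D, a major sixth is 9 semitones down: F.

F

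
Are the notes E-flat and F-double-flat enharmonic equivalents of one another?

Yes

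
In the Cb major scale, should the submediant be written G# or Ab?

Ab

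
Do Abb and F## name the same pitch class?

Yes

Abb is pitch class 7; F## is pitch class 7.
All spellings map to pitch class 7, so they are enharmonically equivalent.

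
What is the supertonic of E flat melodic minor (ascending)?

The Eb melodic minor (ascending) scale runs Eb F Gb Ab Bb C D.
Degree 2 is F.

F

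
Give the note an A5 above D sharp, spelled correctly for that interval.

A fifth above D lands on the letter A.
An augmented fifth spans 8 semitones, so D# moves to pitch class 11. On the letter A that is A##.

A##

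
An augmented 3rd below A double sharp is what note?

F#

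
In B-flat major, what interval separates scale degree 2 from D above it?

Scale degree 2 of Bb major is C.
C up to D: letters C→D make it a second; 2 semitones makes it major.

major second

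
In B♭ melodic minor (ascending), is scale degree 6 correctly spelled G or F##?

G

Each scale degree takes a distinct letter name. Degree 6 of a scale on B must use the letter G.
G and F## are enharmonically the same pitch, but only G uses the letter G, so it is the correct spelling here.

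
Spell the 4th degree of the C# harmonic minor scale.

F#

Degree 4 takes the letter 3 steps above C, which is F.
In harmonic minor, degree 4 sits 5 semitones above the tonic. C# + 5 semitones is pitch class 6, spelled on F as F#.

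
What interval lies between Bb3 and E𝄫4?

Counting letters B–C–D–E gives a fourth.
Bb→Ebb = 4 semitones, 1 narrower than the perfect fourth (5), so diminished.

diminished fourth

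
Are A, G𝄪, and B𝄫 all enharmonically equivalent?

Yes

A = pitch class 9 and G## = pitch class 9 and Bbb = pitch class 9 — the same pitch class, so they are enharmonic equivalents.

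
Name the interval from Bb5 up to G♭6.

Counting letters B–C–D–E–F–G gives a sixth.
Bb→Gb = 8 semitones, 1 narrower than the major sixth (9), so minor.

minor sixth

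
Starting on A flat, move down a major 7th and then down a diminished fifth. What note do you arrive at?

Eb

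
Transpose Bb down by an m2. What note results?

A

B down a major second is A, so the target letter is A.
From Bb, a minor second is 1 semitone down: A.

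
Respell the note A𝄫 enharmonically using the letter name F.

Abb is pitch class 7. The letter F alone is pitch class 5.
To reach pitch class 7 from F requires an offset of +2 semitones, i.e. double sharp: F##.

F##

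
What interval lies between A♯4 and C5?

diminished third

Counting letters A–B–C gives a third.
A#→C = 2 semitones, 2 narrower than the major third (4), so diminished.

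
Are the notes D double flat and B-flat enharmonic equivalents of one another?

No

Dbb is pitch class 0; Bb is pitch class 10.
The pitch classes differ (0 vs. 10), so they are not enharmonic equivalents.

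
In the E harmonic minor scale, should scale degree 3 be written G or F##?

G

Each scale degree takes a distinct letter name. Degree 3 of a scale on E must use the letter G.
G and F## are enharmonically the same pitch, but only G uses the letter G, so it is the correct spelling here.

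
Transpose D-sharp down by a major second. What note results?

D down a major second is C, so the target letter is C.
From D#, a major second is 2 semitones down: C#.

C#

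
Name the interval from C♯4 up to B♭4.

diminished seventh

Counting letters C–D–E–F–G–A–B gives a seventh.
C#→Bb = 9 semitones, 2 narrower than the major seventh (11), so diminished.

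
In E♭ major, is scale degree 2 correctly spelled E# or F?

Each scale degree takes a distinct letter name. Degree 2 of a scale on E must use the letter F.
F and E# are enharmonically the same pitch, but only F uses the letter F, so it is the correct spelling here.

F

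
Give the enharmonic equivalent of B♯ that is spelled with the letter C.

C

B# is pitch class 0. The letter C alone is pitch class 0.
Pitch class 0 on C needs no accidental: C.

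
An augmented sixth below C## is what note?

A sixth below C lands on the letter E.
An augmented sixth spans 10 semitones, so C## moves to pitch class 4. On the letter E that is E.

E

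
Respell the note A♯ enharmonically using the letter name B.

Bb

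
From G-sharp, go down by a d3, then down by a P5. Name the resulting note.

A diminished third down from G# is E## (letter E, 2 semitones down).
A perfect fifth down from E## is A## (letter A, 7 semitones down).

A##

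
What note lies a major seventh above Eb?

D

A seventh above E lands on the letter D.
A major seventh spans 11 semitones, so Eb moves to pitch class 2. On the letter D that is D.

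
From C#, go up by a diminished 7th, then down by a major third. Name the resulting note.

A diminished seventh up from C# is Bb (letter B, 9 semitones up).
A major third down from Bb is Gb (letter G, 4 semitones down).

Gb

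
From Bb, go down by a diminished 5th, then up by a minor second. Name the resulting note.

A diminished fifth down from Bb is E (letter E, 6 semitones down).
A minor second up from E is F (letter F, 1 semitone up).

F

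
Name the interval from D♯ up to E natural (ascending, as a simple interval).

minor second

Counting letters D–E gives a second.
D#→E = 1 semitone, 1 narrower than the major second (2), so minor.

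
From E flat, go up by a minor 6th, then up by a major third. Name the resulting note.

A minor sixth up from Eb is Cb (letter C, 8 semitones up).
A major third up from Cb is Eb (letter E, 4 semitones up).

Eb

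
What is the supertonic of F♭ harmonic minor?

The Fb harmonic minor scale runs Fb Gb Abb Bbb Cb Dbb Eb.
Degree 2 is Gb.

Gb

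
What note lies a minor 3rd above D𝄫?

A third above D lands on the letter F.
A minor third spans 3 semitones, so Dbb moves to pitch class 3. On the letter F that is Fbb.

Fbb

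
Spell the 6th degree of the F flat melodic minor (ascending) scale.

Db

Degree 6 takes the letter 5 steps above F, which is D.
In melodic minor (ascending), degree 6 sits 9 semitones above the tonic. Fb + 9 semitones is pitch class 1, spelled on D as Db.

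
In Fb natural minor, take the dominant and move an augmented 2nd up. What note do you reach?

The dominant of Fb natural minor is Cb.
An augmented second (3 semitones) above Cb lands on the letter D, giving D.

D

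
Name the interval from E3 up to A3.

perfect fourth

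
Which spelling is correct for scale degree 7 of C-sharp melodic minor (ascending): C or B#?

B#

Each scale degree takes a distinct letter name. Degree 7 of a scale on C must use the letter B.
B# and C are enharmonically the same pitch, but only B# uses the letter B, so it is the correct spelling here.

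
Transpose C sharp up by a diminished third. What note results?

Eb

C up a major third is E, so the target letter is E.
From C#, a diminished third is 2 semitones up: Eb.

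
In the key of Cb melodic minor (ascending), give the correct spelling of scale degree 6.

Ab

The Cb melodic minor (ascending) scale runs Cb Db Ebb Fb Gb Ab Bb.
Degree 6 is Ab.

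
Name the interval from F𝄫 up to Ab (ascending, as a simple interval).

augmented third

Counting letters F–G–A gives a third.
Fbb→Ab = 5 semitones, 1 wider than the major third (4), so augmented.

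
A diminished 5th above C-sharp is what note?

G

C up a perfect fifth is G, so the target letter is G.
From C#, a diminished fifth is 6 semitones up: G.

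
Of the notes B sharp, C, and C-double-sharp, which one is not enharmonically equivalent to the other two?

In 12-tone equal temperament, enharmonic equivalents share a pitch class. B# is pitch class 0; C is pitch class 0; C## is pitch class 2.
B# and C share pitch class 0, while C## is pitch class 2.

C##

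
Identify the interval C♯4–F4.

The letter names run C→F, a span of 3 letter steps, so the interval is some kind of fourth.
C# to F is 4 semitones. A perfect fourth is 5, so 4 makes it diminished.

diminished fourth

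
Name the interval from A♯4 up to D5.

Counting letters A–B–C–D gives a fourth.
A#→D = 4 semitones, 1 narrower than the perfect fourth (5), so diminished.

diminished fourth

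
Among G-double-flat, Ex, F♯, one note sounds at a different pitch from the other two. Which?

In 12-tone equal temperament, enharmonic equivalents share a pitch class. Gbb is pitch class 5; E## is pitch class 6; F# is pitch class 6.
E## and F# share pitch class 6, while Gbb is pitch class 5.

Gbb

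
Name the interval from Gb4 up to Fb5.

The letter names run G→F, a span of 6 letter steps, so the interval is some kind of seventh.
Gb to Fb is 10 semitones. A major seventh is 11, so 10 makes it minor.

minor seventh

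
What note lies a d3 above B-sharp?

B up a major third is D#, so the target letter is D.
From B#, a diminished third is 2 semitones up: D.

D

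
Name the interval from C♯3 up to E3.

minor third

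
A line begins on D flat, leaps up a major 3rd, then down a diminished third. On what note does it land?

A major third up from Db is F (letter F, 4 semitones up).
A diminished third down from F is D# (letter D, 2 semitones down).

D#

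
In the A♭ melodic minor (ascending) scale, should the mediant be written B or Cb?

Cb

Each scale degree takes a distinct letter name. Degree 3 of a scale on A must use the letter C.
Cb and B are enharmonically the same pitch, but only Cb uses the letter C, so it is the correct spelling here.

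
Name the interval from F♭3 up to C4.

augmented fifth

Counting letters F–G–A–B–C gives a fifth.
Fb→C = 8 semitones, 1 wider than the perfect fifth (7), so augmented.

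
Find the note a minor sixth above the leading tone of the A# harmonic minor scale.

The leading tone of A# harmonic minor is G##.
A minor sixth (8 semitones) above G## lands on the letter E, giving E#.

E#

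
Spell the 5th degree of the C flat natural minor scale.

Gb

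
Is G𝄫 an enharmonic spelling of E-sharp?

Yes

Gbb = pitch class 5 and E# = pitch class 5 — the same pitch class, so they are enharmonic equivalents.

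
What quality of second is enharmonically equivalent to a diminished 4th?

doubly augmented

A diminished fourth spans 4 semitones.
A second spanning 4 semitones is doubly augmented (the major second is 2).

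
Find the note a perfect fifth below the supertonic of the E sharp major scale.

The supertonic of E# major is F##.
A perfect fifth (7 semitones) below F## lands on the letter B, giving B#.

B#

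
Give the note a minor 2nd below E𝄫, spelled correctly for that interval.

Db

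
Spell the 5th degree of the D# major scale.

A#

The D# major scale runs D# E# F## G# A# B# C##.
Degree 5 is A#.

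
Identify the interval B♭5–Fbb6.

doubly diminished fifth

The letter names run B→F, a span of 4 letter steps, so the interval is some kind of fifth.
Bb to Fbb is 5 semitones. A perfect fifth is 7, so 5 makes it doubly diminished.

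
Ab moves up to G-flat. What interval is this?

The letter names run A→G, a span of 6 letter steps, so the interval is some kind of seventh.
Ab to Gb is 10 semitones. A major seventh is 11, so 10 makes it minor.

minor seventh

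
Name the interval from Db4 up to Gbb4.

diminished fourth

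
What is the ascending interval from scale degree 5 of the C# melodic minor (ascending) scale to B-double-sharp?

Scale degree 5 of C# melodic minor (ascending) is G#.
G# up to B##: letters G→B make it a third; 5 semitones makes it augmented.

augmented third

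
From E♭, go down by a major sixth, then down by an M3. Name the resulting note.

Ebb

A major sixth down from Eb is Gb (letter G, 9 semitones down).
A major third down from Gb is Ebb (letter E, 4 semitones down).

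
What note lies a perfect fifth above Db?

D up a perfect fifth is A, so the target letter is A.
From Db, a perfect fifth is 7 semitones up: Ab.

Ab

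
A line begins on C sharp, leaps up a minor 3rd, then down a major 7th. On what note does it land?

F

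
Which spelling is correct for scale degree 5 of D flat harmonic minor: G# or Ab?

Ab

Each scale degree takes a distinct letter name. Degree 5 of a scale on D must use the letter A.
Ab and G# are enharmonically the same pitch, but only Ab uses the letter A, so it is the correct spelling here.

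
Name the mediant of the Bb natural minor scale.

Db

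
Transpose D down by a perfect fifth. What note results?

G

D down a perfect fifth is G, so the target letter is G.
From D, a perfect fifth is 7 semitones down: G.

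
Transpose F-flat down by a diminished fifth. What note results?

Bb

A fifth below F lands on the letter B.
A diminished fifth spans 6 semitones, so Fb moves to pitch class 10. On the letter B that is Bb.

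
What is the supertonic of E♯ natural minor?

F##

Degree 2 takes the letter 1 step above E, which is F.
In natural minor, degree 2 sits 2 semitones above the tonic. E# + 2 semitones is pitch class 7, spelled on F as F##.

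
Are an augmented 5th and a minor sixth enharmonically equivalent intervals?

Yes

An augmented fifth spans 8 semitones; a minor sixth spans 8.
They are enharmonically equivalent.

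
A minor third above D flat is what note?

D up a major third is F#, so the target letter is F.
From Db, a minor third is 3 semitones up: Fb.

Fb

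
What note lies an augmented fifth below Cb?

A fifth below C lands on the letter F.
An augmented fifth spans 8 semitones, so Cb moves to pitch class 3. On the letter F that is Fbb.

Fbb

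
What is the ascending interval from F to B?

Counting letters F–G–A–B gives a fourth.
F→B = 6 semitones, 1 wider than the perfect fourth (5), so augmented.

augmented fourth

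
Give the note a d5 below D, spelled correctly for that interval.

G#

D down a perfect fifth is G, so the target letter is G.
From D, a diminished fifth is 6 semitones down: G#.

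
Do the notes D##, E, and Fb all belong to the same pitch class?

Yes

D## = pitch class 4 and E = pitch class 4 and Fb = pitch class 4 — the same pitch class, so they are enharmonic equivalents.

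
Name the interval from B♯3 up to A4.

Counting letters B–C–D–E–F–G–A gives a seventh.
B#→A = 9 semitones, 2 narrower than the major seventh (11), so diminished.

diminished seventh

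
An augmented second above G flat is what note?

A

A second above G lands on the letter A.
An augmented second spans 3 semitones, so Gb moves to pitch class 9. On the letter A that is A.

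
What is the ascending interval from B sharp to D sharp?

The letter names run B→D, a span of 2 letter steps, so the interval is some kind of third.
B# to D# is 3 semitones. A major third is 4, so 3 makes it minor.

minor third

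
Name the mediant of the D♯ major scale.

The D# major scale runs D# E# F## G# A# B# C##.
Degree 3 is F##.

F##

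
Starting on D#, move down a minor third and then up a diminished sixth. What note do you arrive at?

A minor third down from D# is B# (letter B, 3 semitones down).
A diminished sixth up from B# is G (letter G, 7 semitones up).

G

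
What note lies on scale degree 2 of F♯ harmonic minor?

Degree 2 takes the letter 1 step above F, which is G.
In harmonic minor, degree 2 sits 2 semitones above the tonic. F# + 2 semitones is pitch class 8, spelled on G as G#.

G#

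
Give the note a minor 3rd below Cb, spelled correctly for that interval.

Ab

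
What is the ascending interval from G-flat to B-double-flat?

minor third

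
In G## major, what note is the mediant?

B##

Degree 3 takes the letter 2 steps above G, which is B.
In major, degree 3 sits 4 semitones above the tonic. G## + 4 semitones is pitch class 1, spelled on B as B##.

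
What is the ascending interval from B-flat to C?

Counting letters B–C gives a second.
Bb→C = 2 semitones, exactly the major second.

major second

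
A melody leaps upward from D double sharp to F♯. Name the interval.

The letter names run D→F, a span of 2 letter steps, so the interval is some kind of third.
D## to F# is 2 semitones. A major third is 4, so 2 makes it diminished.

diminished third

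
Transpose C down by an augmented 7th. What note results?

Dbb

C down a major seventh is Db, so the target letter is D.
From C, an augmented seventh is 12 semitones down: Dbb.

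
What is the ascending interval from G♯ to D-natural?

The letter names run G→D, a span of 4 letter steps, so the interval is some kind of fifth.
G# to D is 6 semitones. A perfect fifth is 7, so 6 makes it diminished.

diminished fifth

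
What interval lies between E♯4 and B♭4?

doubly diminished fifth

Counting letters E–F–G–A–B gives a fifth.
E#→Bb = 5 semitones, 2 narrower than the perfect fifth (7), so doubly diminished.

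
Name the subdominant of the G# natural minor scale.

C#

The G# natural minor scale runs G# A# B C# D# E F#.
Degree 4 is C#.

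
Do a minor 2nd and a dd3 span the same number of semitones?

Yes

A minor second spans 1 semitone; a doubly diminished third spans 1.
They are enharmonically equivalent.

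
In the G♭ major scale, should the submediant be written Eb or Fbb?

Eb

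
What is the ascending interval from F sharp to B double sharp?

doubly augmented fourth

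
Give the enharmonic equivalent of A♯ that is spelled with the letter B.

Bb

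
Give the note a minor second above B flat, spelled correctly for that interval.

B up a major second is C#, so the target letter is C.
From Bb, a minor second is 1 semitone up: Cb.

Cb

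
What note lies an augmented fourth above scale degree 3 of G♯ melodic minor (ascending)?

E#

Scale degree 3 of G# melodic minor (ascending) is B.
An augmented fourth (6 semitones) above B lands on the letter E, giving E#.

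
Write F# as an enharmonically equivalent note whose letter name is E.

F# is pitch class 6. The letter E alone is pitch class 4.
To reach pitch class 6 from E requires an offset of +2 semitones, i.e. double sharp: E##.

E##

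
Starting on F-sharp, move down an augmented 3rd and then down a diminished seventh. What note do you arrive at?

An augmented third down from F# is Db (letter D, 5 semitones down).
A diminished seventh down from Db is E (letter E, 9 semitones down).

E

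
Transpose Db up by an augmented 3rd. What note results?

F#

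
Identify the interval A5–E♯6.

augmented fifth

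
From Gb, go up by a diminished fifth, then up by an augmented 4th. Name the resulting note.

Gb

A diminished fifth up from Gb is Dbb (letter D, 6 semitones up).
An augmented fourth up from Dbb is Gb (letter G, 6 semitones up).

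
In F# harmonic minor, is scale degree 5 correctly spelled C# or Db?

C#

Each scale degree takes a distinct letter name. Degree 5 of a scale on F must use the letter C.
C# and Db are enharmonically the same pitch, but only C# uses the letter C, so it is the correct spelling here.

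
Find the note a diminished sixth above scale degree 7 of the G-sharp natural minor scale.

Db

Scale degree 7 of G# natural minor is F#.
A diminished sixth (7 semitones) above F# lands on the letter D, giving Db.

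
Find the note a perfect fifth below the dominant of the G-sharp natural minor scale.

The dominant of G# natural minor is D#.
A perfect fifth (7 semitones) below D# lands on the letter G, giving G#.

G#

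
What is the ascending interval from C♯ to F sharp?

perfect fourth

Counting letters C–D–E–F gives a fourth.
C#→F# = 5 semitones, exactly the perfect fourth.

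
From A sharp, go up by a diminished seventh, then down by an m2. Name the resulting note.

A diminished seventh up from A# is G (letter G, 9 semitones up).
A minor second down from G is F# (letter F, 1 semitone down).

F#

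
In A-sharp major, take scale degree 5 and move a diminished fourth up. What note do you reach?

A

Scale degree 5 of A# major is E#.
A diminished fourth (4 semitones) above E# lands on the letter A, giving A.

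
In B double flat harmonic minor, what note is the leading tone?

Ab

Degree 7 takes the letter 6 steps above B, which is A.
In harmonic minor, degree 7 sits 11 semitones above the tonic. Bbb + 11 semitones is pitch class 8, spelled on A as Ab.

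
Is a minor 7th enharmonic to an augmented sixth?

A minor seventh spans 10 semitones; an augmented sixth spans 10.
They are enharmonically equivalent.

Yes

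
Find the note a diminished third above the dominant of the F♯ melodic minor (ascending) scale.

The dominant of F# melodic minor (ascending) is C#.
A diminished third (2 semitones) above C# lands on the letter E, giving Eb.

Eb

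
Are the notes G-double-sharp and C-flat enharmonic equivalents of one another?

No

G## is pitch class 9; Cb is pitch class 11.
The pitch classes differ (9 vs. 11), so they are not enharmonic equivalents.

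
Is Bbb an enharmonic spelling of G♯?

No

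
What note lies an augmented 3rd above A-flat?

C#

A third above A lands on the letter C.
An augmented third spans 5 semitones, so Ab moves to pitch class 1. On the letter C that is C#.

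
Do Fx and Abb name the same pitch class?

F## = pitch class 7 and Abb = pitch class 7 — the same pitch class, so they are enharmonic equivalents.

Yes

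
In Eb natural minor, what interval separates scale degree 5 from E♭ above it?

perfect fourth

Scale degree 5 of Eb natural minor is Bb.
Bb up to Eb: letters B→E make it a fourth; 5 semitones makes it perfect.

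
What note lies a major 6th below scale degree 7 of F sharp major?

Scale degree 7 of F# major is E#.
A major sixth (9 semitones) below E# lands on the letter G, giving G#.

G#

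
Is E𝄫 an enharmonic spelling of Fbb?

No

Ebb is pitch class 2; Fbb is pitch class 3.
The pitch classes differ (2 vs. 3), so they are not enharmonic equivalents.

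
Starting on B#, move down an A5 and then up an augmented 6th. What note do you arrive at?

An augmented fifth down from B# is E (letter E, 8 semitones down).
An augmented sixth up from E is C## (letter C, 10 semitones up).

C##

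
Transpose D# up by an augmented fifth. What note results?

A fifth above D lands on the letter A.
An augmented fifth spans 8 semitones, so D# moves to pitch class 11. On the letter A that is A##.

A##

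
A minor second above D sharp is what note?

D up a major second is E, so the target letter is E.
From D#, a minor second is 1 semitone up: E.

E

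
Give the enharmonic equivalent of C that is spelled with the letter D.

Plain D sits 2 semitones above C, so on the letter D the same pitch needs a double flat: Dbb.

Dbb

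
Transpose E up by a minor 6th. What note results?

E up a major sixth is C#, so the target letter is C.
From E, a minor sixth is 8 semitones up: C.

C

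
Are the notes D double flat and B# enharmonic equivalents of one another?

Yes

Dbb = pitch class 0 and B# = pitch class 0 — the same pitch class, so they are enharmonic equivalents.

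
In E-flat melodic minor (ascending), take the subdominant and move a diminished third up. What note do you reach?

Cbb

The subdominant of Eb melodic minor (ascending) is Ab.
A diminished third (2 semitones) above Ab lands on the letter C, giving Cbb.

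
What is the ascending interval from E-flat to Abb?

diminished fourth

Counting letters E–F–G–A gives a fourth.
Eb→Abb = 4 semitones, 1 narrower than the perfect fourth (5), so diminished.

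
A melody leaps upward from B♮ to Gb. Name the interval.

diminished sixth

Counting letters B–C–D–E–F–G gives a sixth.
B→Gb = 7 semitones, 2 narrower than the major sixth (9), so diminished.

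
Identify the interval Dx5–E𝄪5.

The letter names run D→E, a span of 1 letter step, so the interval is some kind of second.
D## to E## is 2 semitones. A major second is 2, so 2 makes it major.

major second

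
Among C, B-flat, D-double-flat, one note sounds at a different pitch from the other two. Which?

Bb

In 12-tone equal temperament, enharmonic equivalents share a pitch class. C is pitch class 0; Bb is pitch class 10; Dbb is pitch class 0.
C and Dbb share pitch class 0, while Bb is pitch class 10.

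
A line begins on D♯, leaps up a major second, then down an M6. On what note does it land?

A major second up from D# is E# (letter E, 2 semitones up).
A major sixth down from E# is G# (letter G, 9 semitones down).

G#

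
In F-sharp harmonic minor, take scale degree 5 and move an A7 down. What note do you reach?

Db

Scale degree 5 of F# harmonic minor is C#.
An augmented seventh (12 semitones) below C# lands on the letter D, giving Db.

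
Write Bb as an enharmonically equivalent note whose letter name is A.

Bb is pitch class 10. The letter A alone is pitch class 9.
To reach pitch class 10 from A requires an offset of +1 semitone, i.e. sharp: A#.

A#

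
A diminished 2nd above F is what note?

Gbb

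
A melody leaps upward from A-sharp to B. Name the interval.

minor second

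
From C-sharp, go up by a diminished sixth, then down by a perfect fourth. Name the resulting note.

A diminished sixth up from C# is Ab (letter A, 7 semitones up).
A perfect fourth down from Ab is Eb (letter E, 5 semitones down).

Eb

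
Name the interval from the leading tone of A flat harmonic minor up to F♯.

The leading tone of Ab harmonic minor is G.
G up to F#: letters G→F make it a seventh; 11 semitones makes it major.

major seventh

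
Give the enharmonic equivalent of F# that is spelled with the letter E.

F# is pitch class 6. The letter E alone is pitch class 4.
To reach pitch class 6 from E requires an offset of +2 semitones, i.e. double sharp: E##.

E##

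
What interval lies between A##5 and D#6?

diminished fourth

Counting letters A–B–C–D gives a fourth.
A##→D# = 4 semitones, 1 narrower than the perfect fourth (5), so diminished.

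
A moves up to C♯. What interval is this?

major third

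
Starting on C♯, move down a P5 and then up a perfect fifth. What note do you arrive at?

A perfect fifth down from C# is F# (letter F, 7 semitones down).
A perfect fifth up from F# is C# (letter C, 7 semitones up).

C#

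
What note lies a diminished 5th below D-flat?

G

D down a perfect fifth is G, so the target letter is G.
From Db, a diminished fifth is 6 semitones down: G.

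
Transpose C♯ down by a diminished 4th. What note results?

C down a perfect fourth is G, so the target letter is G.
From C#, a diminished fourth is 4 semitones down: G##.

G##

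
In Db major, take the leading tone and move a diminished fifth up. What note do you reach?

The leading tone of Db major is C.
A diminished fifth (6 semitones) above C lands on the letter G, giving Gb.

Gb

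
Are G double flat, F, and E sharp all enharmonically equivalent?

Gbb = pitch class 5 and F = pitch class 5 and E# = pitch class 5 — the same pitch class, so they are enharmonic equivalents.

Yes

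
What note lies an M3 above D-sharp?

F##

D up a major third is F#, so the target letter is F.
From D#, a major third is 4 semitones up: F##.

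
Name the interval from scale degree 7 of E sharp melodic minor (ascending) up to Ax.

Scale degree 7 of E# melodic minor (ascending) is D##.
D## up to A##: letters D→A make it a fifth; 7 semitones makes it perfect.

perfect fifth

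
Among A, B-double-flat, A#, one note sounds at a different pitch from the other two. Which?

In 12-tone equal temperament, enharmonic equivalents share a pitch class. A is pitch class 9; Bbb is pitch class 9; A# is pitch class 10.
A and Bbb share pitch class 9, while A# is pitch class 10.

A#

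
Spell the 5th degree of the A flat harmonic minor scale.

Eb

The Ab harmonic minor scale runs Ab Bb Cb Db Eb Fb G.
Degree 5 is Eb.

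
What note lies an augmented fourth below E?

A fourth below E lands on the letter B.
An augmented fourth spans 6 semitones, so E moves to pitch class 10. On the letter B that is Bb.

Bb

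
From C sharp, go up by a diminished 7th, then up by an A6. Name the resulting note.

G#

A diminished seventh up from C# is Bb (letter B, 9 semitones up).
An augmented sixth up from Bb is G# (letter G, 10 semitones up).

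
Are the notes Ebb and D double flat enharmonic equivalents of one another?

Two spellings are enharmonically equivalent only if they share a pitch class.
Here Ebb → 2, Dbb → 0; 0 ≠ 2, so they are not.

No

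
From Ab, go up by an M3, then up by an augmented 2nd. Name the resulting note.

D#

A major third up from Ab is C (letter C, 4 semitones up).
An augmented second up from C is D# (letter D, 3 semitones up).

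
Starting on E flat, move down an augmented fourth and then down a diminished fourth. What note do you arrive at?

An augmented fourth down from Eb is Bbb (letter B, 6 semitones down).
A diminished fourth down from Bbb is F (letter F, 4 semitones down).

F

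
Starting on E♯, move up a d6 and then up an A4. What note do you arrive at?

F#

A diminished sixth up from E# is C (letter C, 7 semitones up).
An augmented fourth up from C is F# (letter F, 6 semitones up).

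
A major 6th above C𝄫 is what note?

Abb

C up a major sixth is A, so the target letter is A.
From Cbb, a major sixth is 9 semitones up: Abb.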